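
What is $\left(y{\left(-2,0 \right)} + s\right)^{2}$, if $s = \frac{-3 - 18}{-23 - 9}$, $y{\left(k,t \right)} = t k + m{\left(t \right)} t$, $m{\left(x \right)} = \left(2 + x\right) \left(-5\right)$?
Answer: $\frac{441}{1024} \approx 0.43066$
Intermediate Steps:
$m{\left(x \right)} = -10 - 5 x$
$y{\left(k,t \right)} = k t + t \left(-10 - 5 t\right)$ ($y{\left(k,t \right)} = t k + \left(-10 - 5 t\right) t = k t + t \left(-10 - 5 t\right)$)
$s = \frac{21}{32}$ ($s = - \frac{21}{-32} = \left(-21\right) \left(- \frac{1}{32}\right) = \frac{21}{32} \approx 0.65625$)
$\left(y{\left(-2,0 \right)} + s\right)^{2} = \left(0 \left(-10 - 2 - 0\right) + \frac{21}{32}\right)^{2} = \left(0 \left(-10 - 2 + 0\right) + \frac{21}{32}\right)^{2} = \left(0 \left(-12\right) + \frac{21}{32}\right)^{2} = \left(0 + \frac{21}{32}\right)^{2} = \left(\frac{21}{32}\right)^{2} = \frac{441}{1024}$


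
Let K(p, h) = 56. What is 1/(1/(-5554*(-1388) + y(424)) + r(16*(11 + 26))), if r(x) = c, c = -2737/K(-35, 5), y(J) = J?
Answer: -7709376/376795751 ≈ -0.020460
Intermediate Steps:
c = -391/8 (c = -2737/56 = -2737*1/56 = -391/8 ≈ -48.875)
r(x) = -391/8
1/(1/(-5554*(-1388) + y(424)) + r(16*(11 + 26))) = 1/(1/(-5554*(-1388) + 424) - 391/8) = 1/(1/(7708952 + 424) - 391/8) = 1/(1/7709376 - 391/8) = 1/(-376795751/7709376) = -7709376/376795751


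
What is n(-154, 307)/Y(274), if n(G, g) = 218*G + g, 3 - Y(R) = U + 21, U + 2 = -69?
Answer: -33265/53 ≈ -627.64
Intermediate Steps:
U = -71 (U = -2 - 69 = -71)
Y(R) = 53 (Y(R) = 3 - (-71 + 21) = 3 - 1*(-50) = 3 + 50 = 53)
n(G, g) = g + 218*G
n(-154, 307)/Y(274) = (307 + 218*(-154))/53 = (307 - 33572)*(1/53) = -33265*1/53 = -33265/53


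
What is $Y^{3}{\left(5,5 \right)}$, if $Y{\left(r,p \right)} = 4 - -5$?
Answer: $729$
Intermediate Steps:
$Y{\left(r,p \right)} = 9$ ($Y{\left(r,p \right)} = 4 + 5 = 9$)
$Y^{3}{\left(5,5 \right)} = 9^{3} = 729$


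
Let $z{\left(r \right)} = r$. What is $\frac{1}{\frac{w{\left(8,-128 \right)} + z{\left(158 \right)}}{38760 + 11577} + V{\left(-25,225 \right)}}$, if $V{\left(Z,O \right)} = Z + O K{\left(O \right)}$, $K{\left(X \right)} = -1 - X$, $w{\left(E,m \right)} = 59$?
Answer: $- \frac{7191}{365842094} \approx -1.9656 \cdot 10^{-5}$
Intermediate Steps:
$V{\left(Z,O \right)} = Z + O \left(-1 - O\right)$
$\frac{1}{\frac{w{\left(8,-128 \right)} + z{\left(158 \right)}}{38760 + 11577} + V{\left(-25,225 \right)}} = \frac{1}{\frac{59 + 158}{38760 + 11577} - \left(25 + 225 \left(1 + 225\right)\right)} = \frac{1}{\frac{217}{50337} - \left(25 + 225 \cdot 226\right)} = \frac{1}{217 \cdot \frac{1}{50337} - 50875} = \frac{1}{\frac{31}{7191} - 50875} = \frac{1}{- \frac{365842094}{7191}} = - \frac{7191}{365842094}$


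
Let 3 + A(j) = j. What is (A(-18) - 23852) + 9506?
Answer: -14367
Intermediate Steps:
A(j) = -3 + j
(A(-18) - 23852) + 9506 = ((-3 - 18) - 23852) + 9506 = (-21 - 23852) + 9506 = -23873 + 9506 = -14367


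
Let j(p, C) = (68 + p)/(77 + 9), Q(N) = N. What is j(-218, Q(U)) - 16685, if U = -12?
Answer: -717530/43 ≈ -16687.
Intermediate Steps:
j(p, C) = 34/43 + p/86 (j(p, C) = (68 + p)/86 = (68 + p)*(1/86) = 34/43 + p/86)
j(-218, Q(U)) - 16685 = (34/43 + (1/86)*(-218)) - 16685 = (34/43 - 109/43) - 16685 = -75/43 - 16685 = -717530/43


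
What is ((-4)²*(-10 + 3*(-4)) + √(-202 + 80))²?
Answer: (352 - I*√122)² ≈ 1.2378e+5 - 7775.9*I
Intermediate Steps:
((-4)²*(-10 + 3*(-4)) + √(-202 + 80))² = (16*(-10 - 12) + √(-122))² = (16*(-22) + I*√122)² = (-352 + I*√122)²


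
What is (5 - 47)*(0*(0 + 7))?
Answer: 0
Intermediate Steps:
(5 - 47)*(0*(0 + 7)) = -0*7 = -42*0 = 0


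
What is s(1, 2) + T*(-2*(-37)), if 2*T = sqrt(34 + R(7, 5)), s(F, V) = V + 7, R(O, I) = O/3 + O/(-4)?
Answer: 9 + 37*sqrt(1245)/6 ≈ 226.59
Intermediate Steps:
R(O, I) = O/12 (R(O, I) = O*(1/3) + O*(-1/4) = O/3 - O/4 = O/12)
s(F, V) = 7 + V
T = sqrt(1245)/12 (T = sqrt(34 + (1/12)*7)/2 = sqrt(34 + 7/12)/2 = sqrt(415/12)/2 = (sqrt(1245)/6)/2 = sqrt(1245)/12 ≈ 2.9404)
s(1, 2) + T*(-2*(-37)) = (7 + 2) + (sqrt(1245)/12)*(-2*(-37)) = 9 + (sqrt(1245)/12)*74 = 9 + 37*sqrt(1245)/6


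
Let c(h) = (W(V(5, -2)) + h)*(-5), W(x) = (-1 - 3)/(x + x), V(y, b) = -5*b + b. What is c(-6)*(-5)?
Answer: -625/4 ≈ -156.25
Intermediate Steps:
V(y, b) = -4*b
W(x) = -2/x (W(x) = -4*1/(2*x) = -2/x)
c(h) = 5/4 - 5*h (c(h) = (-2/((-4*(-2))) + h)*(-5) = (-2/8 + h)*(-5) = (-2*1/8 + h)*(-5) = (-1/4 + h)*(-5) = 5/4 - 5*h)
c(-6)*(-5) = (5/4 - 5*(-6))*(-5) = (5/4 + 30)*(-5) = (125/4)*(-5) = -625/4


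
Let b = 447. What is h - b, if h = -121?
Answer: -568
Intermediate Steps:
h - b = -121 - 1*447 = -121 - 447 = -568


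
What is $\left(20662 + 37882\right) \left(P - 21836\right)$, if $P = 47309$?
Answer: $1491291312$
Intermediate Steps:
$\left(20662 + 37882\right) \left(P - 21836\right) = \left(20662 + 37882\right) \left(47309 - 21836\right) = 58544 \cdot 25473 = 1491291312$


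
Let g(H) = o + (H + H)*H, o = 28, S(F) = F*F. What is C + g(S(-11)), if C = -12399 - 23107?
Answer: -6196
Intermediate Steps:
S(F) = F**2
C = -35506
g(H) = 28 + 2*H**2 (g(H) = 28 + (H + H)*H = 28 + (2*H)*H = 28 + 2*H**2)
C + g(S(-11)) = -35506 + (28 + 2*((-11)**2)**2) = -35506 + (28 + 2*121**2) = -35506 + (28 + 2*14641) = -35506 + (28 + 29282) = -35506 + 29310 = -6196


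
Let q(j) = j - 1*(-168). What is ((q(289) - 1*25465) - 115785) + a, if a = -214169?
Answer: -354962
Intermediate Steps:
q(j) = 168 + j (q(j) = j + 168 = 168 + j)
((q(289) - 1*25465) - 115785) + a = (((168 + 289) - 1*25465) - 115785) - 214169 = ((457 - 25465) - 115785) - 214169 = (-25008 - 115785) - 214169 = -140793 - 214169 = -354962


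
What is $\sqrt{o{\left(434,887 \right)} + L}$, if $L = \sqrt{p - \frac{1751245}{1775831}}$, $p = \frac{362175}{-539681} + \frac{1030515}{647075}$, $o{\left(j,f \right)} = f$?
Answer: $\frac{\sqrt{13644900602926281882983599394963667575 + 124029038872232065 i \sqrt{994859743775776401868580853008105}}}{124029038872232065} \approx 29.783 + 0.0042694 i$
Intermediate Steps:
$p = \frac{64358995518}{69842816615}$ ($p = 362175 \left(- \frac{1}{539681}\right) + 1030515 \cdot \frac{1}{647075} = - \frac{362175}{539681} + \frac{206103}{129415} = \frac{64358995518}{69842816615} \approx 0.92148$)
$L = \frac{i \sqrt{994859743775776401868580853008105}}{124029038872232065}$ ($L = \sqrt{\frac{64358995518}{69842816615} - \frac{1751245}{1775831}} = \sqrt{- \frac{8021184013210217}{124029038872232065}} = \frac{i \sqrt{994859743775776401868580853008105}}{124029038872232065} \approx 0.25431 i$)
$\sqrt{o{\left(434,887 \right)} + L} = \sqrt{887 + \frac{i \sqrt{994859743775776401868580853008105}}{124029038872232065}}$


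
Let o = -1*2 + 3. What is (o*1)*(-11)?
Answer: -11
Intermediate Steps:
o = 1 (o = -2 + 3 = 1)
(o*1)*(-11) = (1*1)*(-11) = 1*(-11) = -11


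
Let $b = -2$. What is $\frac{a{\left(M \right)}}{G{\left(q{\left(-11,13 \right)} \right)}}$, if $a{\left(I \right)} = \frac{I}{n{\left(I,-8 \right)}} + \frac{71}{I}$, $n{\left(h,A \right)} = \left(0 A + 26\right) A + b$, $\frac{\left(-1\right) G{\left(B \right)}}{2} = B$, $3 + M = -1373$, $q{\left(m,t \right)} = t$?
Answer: $- \frac{939233}{3756480} \approx -0.25003$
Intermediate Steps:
$M = -1376$ ($M = -3 - 1373 = -1376$)
$G{\left(B \right)} = - 2 B$
$n{\left(h,A \right)} = -2 + 26 A$ ($n{\left(h,A \right)} = \left(0 A + 26\right) A - 2 = \left(0 + 26\right) A - 2 = 26 A - 2 = -2 + 26 A$)
$a{\left(I \right)} = \frac{71}{I} - \frac{I}{210}$ ($a{\left(I \right)} = \frac{I}{-2 + 26 \left(-8\right)} + \frac{71}{I} = \frac{I}{-2 - 208} + \frac{71}{I} = \frac{I}{-210} + \frac{71}{I} = I \left(- \frac{1}{210}\right) + \frac{71}{I} = - \frac{I}{210} + \frac{71}{I} = \frac{71}{I} - \frac{I}{210}$)
$\frac{a{\left(M \right)}}{G{\left(q{\left(-11,13 \right)} \right)}} = \frac{\frac{71}{-1376} - - \frac{688}{105}}{\left(-2\right) 13} = \frac{71 \left(- \frac{1}{1376}\right) + \frac{688}{105}}{-26} = \left(- \frac{71}{1376} + \frac{688}{105}\right) \left(- \frac{1}{26}\right) = \frac{939233}{144480} \left(- \frac{1}{26}\right) = - \frac{939233}{3756480}$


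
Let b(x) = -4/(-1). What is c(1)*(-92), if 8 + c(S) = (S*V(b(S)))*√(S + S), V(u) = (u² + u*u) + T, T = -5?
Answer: 736 - 2484*√2 ≈ -2776.9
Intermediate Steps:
b(x) = 4 (b(x) = -4*(-1) = 4)
V(u) = -5 + 2*u² (V(u) = (u² + u*u) - 5 = (u² + u²) - 5 = 2*u² - 5 = -5 + 2*u²)
c(S) = -8 + 27*√2*S^(3/2) (c(S) = -8 + (S*(-5 + 2*4²))*√(S + S) = -8 + (S*(-5 + 2*16))*√(2*S) = -8 + (S*(-5 + 32))*(√2*√S) = -8 + (S*27)*(√2*√S) = -8 + (27*S)*(√2*√S) = -8 + 27*√2*S^(3/2))
c(1)*(-92) = (-8 + 27*√2*1^(3/2))*(-92) = (-8 + 27*√2*1)*(-92) = (-8 + 27*√2)*(-92) = 736 - 2484*√2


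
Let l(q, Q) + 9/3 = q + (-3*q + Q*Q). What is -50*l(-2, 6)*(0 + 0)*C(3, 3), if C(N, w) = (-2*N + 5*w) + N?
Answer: 0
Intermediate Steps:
l(q, Q) = -3 + Q² - 2*q (l(q, Q) = -3 + (q + (-3*q + Q*Q)) = -3 + (q + (-3*q + Q²)) = -3 + (q + (Q² - 3*q)) = -3 + (Q² - 2*q) = -3 + Q² - 2*q)
C(N, w) = -N + 5*w
-50*l(-2, 6)*(0 + 0)*C(3, 3) = -50*(-3 + 6² - 2*(-2))*(0 + 0)*(-1*3 + 5*3) = -50*(-3 + 36 + 4)*0*(-3 + 15) = -50*37*0*12 = -0*12 = -50*0 = 0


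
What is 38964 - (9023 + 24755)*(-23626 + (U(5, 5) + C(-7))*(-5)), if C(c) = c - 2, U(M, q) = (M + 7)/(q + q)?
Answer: 796760650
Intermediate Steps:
U(M, q) = (7 + M)/(2*q) (U(M, q) = (7 + M)/((2*q)) = (7 + M)*(1/(2*q)) = (7 + M)/(2*q))
C(c) = -2 + c
38964 - (9023 + 24755)*(-23626 + (U(5, 5) + C(-7))*(-5)) = 38964 - (9023 + 24755)*(-23626 + ((½)*(7 + 5)/5 + (-2 - 7))*(-5)) = 38964 - 33778*(-23626 + ((½)*(⅕)*12 - 9)*(-5)) = 38964 - 33778*(-23626 + (6/5 - 9)*(-5)) = 38964 - 33778*(-23626 - 39/5*(-5)) = 38964 - 33778*(-23626 + 39) = 38964 - 33778*(-23587) = 38964 - 1*(-796721686) = 38964 + 796721686 = 796760650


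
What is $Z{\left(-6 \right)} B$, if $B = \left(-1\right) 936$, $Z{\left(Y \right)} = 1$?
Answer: $-936$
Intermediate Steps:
$B = -936$
$Z{\left(-6 \right)} B = 1 \left(-936\right) = -936$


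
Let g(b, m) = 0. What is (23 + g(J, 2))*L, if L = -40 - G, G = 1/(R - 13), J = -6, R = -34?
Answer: -43217/47 ≈ -919.51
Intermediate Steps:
G = -1/47 (G = 1/(-34 - 13) = 1/(-47) = -1/47 ≈ -0.021277)
L = -1879/47 (L = -40 - 1*(-1/47) = -40 + 1/47 = -1879/47 ≈ -39.979)
(23 + g(J, 2))*L = (23 + 0)*(-1879/47) = 23*(-1879/47) = -43217/47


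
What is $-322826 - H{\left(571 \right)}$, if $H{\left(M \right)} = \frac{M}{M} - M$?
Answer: $-322256$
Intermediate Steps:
$H{\left(M \right)} = 1 - M$
$-322826 - H{\left(571 \right)} = -322826 - \left(1 - 571\right) = -322826 - -570 = -322826 + 570 = -322256$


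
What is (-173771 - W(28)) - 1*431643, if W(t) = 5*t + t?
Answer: -605582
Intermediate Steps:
W(t) = 6*t
(-173771 - W(28)) - 1*431643 = (-173771 - 6*28) - 1*431643 = (-173771 - 1*168) - 431643 = (-173771 - 168) - 431643 = -173939 - 431643 = -605582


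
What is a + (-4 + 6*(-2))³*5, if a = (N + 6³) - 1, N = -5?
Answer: -20270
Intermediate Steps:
a = 210 (a = (-5 + 6³) - 1 = (-5 + 216) - 1 = 211 - 1 = 210)
a + (-4 + 6*(-2))³*5 = 210 + (-4 + 6*(-2))³*5 = 210 + (-4 - 12)³*5 = 210 + (-16)³*5 = 210 - 4096*5 = 210 - 20480 = -20270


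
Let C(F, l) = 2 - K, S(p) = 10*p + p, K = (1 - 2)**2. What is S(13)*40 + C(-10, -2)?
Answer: 5721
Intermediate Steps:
K = 1 (K = (-1)**2 = 1)
S(p) = 11*p
C(F, l) = 1 (C(F, l) = 2 - 1*1 = 2 - 1 = 1)
S(13)*40 + C(-10, -2) = (11*13)*40 + 1 = 143*40 + 1 = 5720 + 1 = 5721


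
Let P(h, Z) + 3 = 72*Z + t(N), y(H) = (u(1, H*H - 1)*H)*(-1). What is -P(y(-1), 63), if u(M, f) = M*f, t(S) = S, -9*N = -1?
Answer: -40798/9 ≈ -4533.1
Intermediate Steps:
N = 1/9 (N = -1/9*(-1) = 1/9 ≈ 0.11111)
y(H) = -H*(-1 + H**2) (y(H) = ((1*(H*H - 1))*H)*(-1) = ((1*(H**2 - 1))*H)*(-1) = ((1*(-1 + H**2))*H)*(-1) = ((-1 + H**2)*H)*(-1) = (H*(-1 + H**2))*(-1) = -H*(-1 + H**2))
P(h, Z) = -26/9 + 72*Z (P(h, Z) = -3 + (72*Z + 1/9) = -3 + (1/9 + 72*Z) = -26/9 + 72*Z)
-P(y(-1), 63) = -(-26/9 + 72*63) = -(-26/9 + 4536) = -1*40798/9 = -40798/9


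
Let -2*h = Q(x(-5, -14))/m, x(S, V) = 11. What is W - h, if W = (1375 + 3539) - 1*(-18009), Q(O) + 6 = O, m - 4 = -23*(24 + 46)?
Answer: 73628671/3212 ≈ 22923.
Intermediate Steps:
m = -1606 (m = 4 - 23*(24 + 46) = 4 - 23*70 = 4 - 1610 = -1606)
Q(O) = -6 + O
W = 22923 (W = 4914 + 18009 = 22923)
h = 5/3212 (h = -(-6 + 11)/(2*(-1606)) = -5*(-1)/(2*1606) = -½*(-5/1606) = 5/3212 ≈ 0.0015567)
W - h = 22923 - 1*5/3212 = 22923 - 5/3212 = 73628671/3212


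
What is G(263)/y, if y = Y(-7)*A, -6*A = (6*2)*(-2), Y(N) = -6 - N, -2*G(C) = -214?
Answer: 107/4 ≈ 26.750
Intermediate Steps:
G(C) = 107 (G(C) = -½*(-214) = 107)
A = 4 (A = -6*2*(-2)/6 = -2*(-2) = -⅙*(-24) = 4)
y = 4 (y = (-6 - 1*(-7))*4 = (-6 + 7)*4 = 1*4 = 4)
G(263)/y = 107/4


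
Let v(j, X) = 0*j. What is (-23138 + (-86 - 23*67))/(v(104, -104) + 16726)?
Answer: -24765/16726 ≈ -1.4806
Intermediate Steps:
v(j, X) = 0
(-23138 + (-86 - 23*67))/(v(104, -104) + 16726) = (-23138 + (-86 - 23*67))/(0 + 16726) = (-23138 + (-86 - 1541))/16726 = (-23138 - 1627)*(1/16726) = -24765*1/16726 = -24765/16726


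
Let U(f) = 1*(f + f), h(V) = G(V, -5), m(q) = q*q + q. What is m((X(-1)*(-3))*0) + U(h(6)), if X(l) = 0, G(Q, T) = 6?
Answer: 12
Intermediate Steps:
m(q) = q + q² (m(q) = q² + q = q + q²)
h(V) = 6
U(f) = 2*f (U(f) = 1*(2*f) = 2*f)
m((X(-1)*(-3))*0) + U(h(6)) = ((0*(-3))*0)*(1 + (0*(-3))*0) + 2*6 = (0*0)*(1 + 0*0) + 12 = 0*(1 + 0) + 12 = 0*1 + 12 = 0 + 12 = 12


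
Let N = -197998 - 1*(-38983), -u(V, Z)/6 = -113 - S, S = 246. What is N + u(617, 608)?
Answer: -156861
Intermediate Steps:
u(V, Z) = 2154 (u(V, Z) = -6*(-113 - 1*246) = -6*(-113 - 246) = -6*(-359) = 2154)
N = -159015 (N = -197998 + 38983 = -159015)
N + u(617, 608) = -159015 + 2154 = -156861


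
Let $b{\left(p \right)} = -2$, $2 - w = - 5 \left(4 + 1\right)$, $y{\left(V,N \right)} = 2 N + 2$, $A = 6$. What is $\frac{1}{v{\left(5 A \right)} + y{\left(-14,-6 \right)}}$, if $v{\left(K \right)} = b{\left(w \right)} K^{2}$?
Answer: $- \frac{1}{1810} \approx -0.00055249$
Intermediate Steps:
$y{\left(V,N \right)} = 2 + 2 N$
$w = 27$ ($w = 2 - - 5 \left(4 + 1\right) = 2 - \left(-5\right) 5 = 2 - -25 = 2 + 25 = 27$)
$v{\left(K \right)} = - 2 K^{2}$
$\frac{1}{v{\left(5 A \right)} + y{\left(-14,-6 \right)}} = \frac{1}{- 2 \left(5 \cdot 6\right)^{2} + \left(2 + 2 \left(-6\right)\right)} = \frac{1}{- 2 \cdot 30^{2} + \left(2 - 12\right)} = \frac{1}{\left(-2\right) 900 - 10} = \frac{1}{-1800 - 10} = \frac{1}{-1810} = - \frac{1}{1810}$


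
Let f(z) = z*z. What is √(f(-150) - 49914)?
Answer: 3*I*√3046 ≈ 165.57*I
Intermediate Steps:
f(z) = z²
√(f(-150) - 49914) = √((-150)² - 49914) = √(22500 - 49914) = √(-27414) = 3*I*√3046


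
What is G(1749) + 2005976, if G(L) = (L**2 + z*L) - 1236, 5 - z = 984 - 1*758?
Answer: 4677212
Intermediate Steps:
z = -221 (z = 5 - (984 - 1*758) = 5 - (984 - 758) = 5 - 1*226 = 5 - 226 = -221)
G(L) = -1236 + L**2 - 221*L (G(L) = (L**2 - 221*L) - 1236 = -1236 + L**2 - 221*L)
G(1749) + 2005976 = (-1236 + 1749**2 - 221*1749) + 2005976 = (-1236 + 3059001 - 386529) + 2005976 = 2671236 + 2005976 = 4677212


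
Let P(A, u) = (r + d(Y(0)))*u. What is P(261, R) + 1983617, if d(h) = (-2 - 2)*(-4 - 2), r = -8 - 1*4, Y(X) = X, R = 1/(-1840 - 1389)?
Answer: 6405099281/3229 ≈ 1.9836e+6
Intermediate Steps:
R = -1/3229 (R = 1/(-3229) = -1/3229 ≈ -0.00030969)
r = -12 (r = -8 - 4 = -12)
d(h) = 24 (d(h) = -4*(-6) = 24)
P(A, u) = 12*u (P(A, u) = (-12 + 24)*u = 12*u)
P(261, R) + 1983617 = 12*(-1/3229) + 1983617 = -12/3229 + 1983617 = 6405099281/3229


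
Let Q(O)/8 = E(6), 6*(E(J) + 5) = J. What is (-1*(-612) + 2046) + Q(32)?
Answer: 2626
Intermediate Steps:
E(J) = -5 + J/6
Q(O) = -32 (Q(O) = 8*(-5 + (1/6)*6) = 8*(-5 + 1) = 8*(-4) = -32)
(-1*(-612) + 2046) + Q(32) = (-1*(-612) + 2046) - 32 = (612 + 2046) - 32 = 2658 - 32 = 2626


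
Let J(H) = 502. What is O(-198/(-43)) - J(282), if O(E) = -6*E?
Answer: -22774/43 ≈ -529.63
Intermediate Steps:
O(-198/(-43)) - J(282) = -(-1188)/(-43) - 1*502 = -(-1188)*(-1)/43 - 502 = -6*198/43 - 502 = -1188/43 - 502 = -22774/43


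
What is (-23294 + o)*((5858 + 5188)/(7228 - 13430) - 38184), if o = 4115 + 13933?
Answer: 88742915046/443 ≈ 2.0032e+8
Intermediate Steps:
o = 18048
(-23294 + o)*((5858 + 5188)/(7228 - 13430) - 38184) = (-23294 + 18048)*((5858 + 5188)/(7228 - 13430) - 38184) = -5246*(11046/(-6202) - 38184) = -5246*(11046*(-1/6202) - 38184) = -5246*(-789/443 - 38184) = -5246*(-16916301/443) = 88742915046/443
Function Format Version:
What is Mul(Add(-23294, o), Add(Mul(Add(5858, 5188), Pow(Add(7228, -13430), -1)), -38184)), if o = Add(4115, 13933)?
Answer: Rational(88742915046, 443) ≈ 2.0032e+8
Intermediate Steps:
o = 18048
Mul(Add(-23294, o), Add(Mul(Add(5858, 5188), Pow(Add(7228, -13430), -1)), -38184)) = Mul(Add(-23294, 18048), Add(Mul(Add(5858, 5188), Pow(Add(7228, -13430), -1)), -38184)) = Mul(-5246, Add(Mul(11046, Pow(-6202, -1)), -38184)) = Mul(-5246, Add(Mul(11046, Rational(-1, 6202)), -38184)) = Mul(-5246, Add(Rational(-789, 443), -38184)) = Mul(-5246, Rational(-16916301, 443)) = Rational(88742915046, 443)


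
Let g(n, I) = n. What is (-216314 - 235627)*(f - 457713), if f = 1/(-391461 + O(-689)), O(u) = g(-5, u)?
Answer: 80978371355509719/391466 ≈ 2.0686e+11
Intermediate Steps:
O(u) = -5
f = -1/391466 (f = 1/(-391461 - 5) = 1/(-391466) = -1/391466 ≈ -2.5545e-6)
(-216314 - 235627)*(f - 457713) = (-216314 - 235627)*(-1/391466 - 457713) = -451941*(-179179077259/391466) = 80978371355509719/391466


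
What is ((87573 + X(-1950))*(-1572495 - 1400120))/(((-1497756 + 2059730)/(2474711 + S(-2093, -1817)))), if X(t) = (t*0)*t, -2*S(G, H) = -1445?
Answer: -1288813724450463465/1123948 ≈ -1.1467e+12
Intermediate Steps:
S(G, H) = 1445/2 (S(G, H) = -½*(-1445) = 1445/2)
X(t) = 0 (X(t) = 0*t = 0)
((87573 + X(-1950))*(-1572495 - 1400120))/(((-1497756 + 2059730)/(2474711 + S(-2093, -1817)))) = ((87573 + 0)*(-1572495 - 1400120))/(((-1497756 + 2059730)/(2474711 + 1445/2))) = (87573*(-2972615))/((561974/(4950867/2))) = -260320813395/(561974*(2/4950867)) = -260320813395/1123948/4950867 = -260320813395*4950867/1123948 = -1288813724450463465/1123948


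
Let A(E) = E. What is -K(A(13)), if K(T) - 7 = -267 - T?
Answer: 273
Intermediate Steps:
K(T) = -260 - T (K(T) = 7 + (-267 - T) = -260 - T)
-K(A(13)) = -(-260 - 1*13) = -(-260 - 13) = -1*(-273) = 273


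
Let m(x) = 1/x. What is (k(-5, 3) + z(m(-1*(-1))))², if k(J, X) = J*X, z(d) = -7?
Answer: 484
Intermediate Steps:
m(x) = 1/x
(k(-5, 3) + z(m(-1*(-1))))² = (-5*3 - 7)² = (-15 - 7)² = (-22)² = 484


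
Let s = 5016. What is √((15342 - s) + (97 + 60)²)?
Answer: 5*√1399 ≈ 187.02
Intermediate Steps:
√((15342 - s) + (97 + 60)²) = √((15342 - 1*5016) + (97 + 60)²) = √((15342 - 5016) + 157²) = √(10326 + 24649) = √34975 = 5*√1399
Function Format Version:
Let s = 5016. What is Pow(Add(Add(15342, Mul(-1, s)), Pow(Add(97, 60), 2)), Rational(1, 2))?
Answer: Mul(5, Pow(1399, Rational(1, 2))) ≈ 187.02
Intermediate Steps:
Pow(Add(Add(15342, Mul(-1, s)), Pow(Add(97, 60), 2)), Rational(1, 2)) = Pow(Add(Add(15342, Mul(-1, 5016)), Pow(Add(97, 60), 2)), Rational(1, 2)) = Pow(Add(Add(15342, -5016), Pow(157, 2)), Rational(1, 2)) = Pow(Add(10326, 24649), Rational(1, 2)) = Pow(34975, Rational(1, 2)) = Mul(5, Pow(1399, Rational(1, 2)))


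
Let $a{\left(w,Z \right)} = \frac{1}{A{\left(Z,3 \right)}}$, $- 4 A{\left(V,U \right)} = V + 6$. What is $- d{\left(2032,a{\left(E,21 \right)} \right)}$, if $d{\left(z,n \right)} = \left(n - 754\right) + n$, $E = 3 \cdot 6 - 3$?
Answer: $\frac{20366}{27} \approx 754.3$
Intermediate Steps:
$A{\left(V,U \right)} = - \frac{3}{2} - \frac{V}{4}$ ($A{\left(V,U \right)} = - \frac{V + 6}{4} = - \frac{6 + V}{4} = - \frac{3}{2} - \frac{V}{4}$)
$E = 15$ ($E = 18 - 3 = 15$)
$a{\left(w,Z \right)} = \frac{1}{- \frac{3}{2} - \frac{Z}{4}}$
$d{\left(z,n \right)} = -754 + 2 n$ ($d{\left(z,n \right)} = \left(-754 + n\right) + n = -754 + 2 n$)
$- d{\left(2032,a{\left(E,21 \right)} \right)} = - (-754 + 2 \left(- \frac{4}{6 + 21}\right)) = - (-754 + 2 \left(- \frac{4}{27}\right)) = - (-754 - \frac{8}{27}) = \left(-1\right) \left(- \frac{20366}{27}\right) = \frac{20366}{27}$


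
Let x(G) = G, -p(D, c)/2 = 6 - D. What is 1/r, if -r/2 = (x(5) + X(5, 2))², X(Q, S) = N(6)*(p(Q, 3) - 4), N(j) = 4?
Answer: -1/722 ≈ -0.0013850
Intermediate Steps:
p(D, c) = -12 + 2*D (p(D, c) = -2*(6 - D) = -12 + 2*D)
X(Q, S) = -64 + 8*Q (X(Q, S) = 4*((-12 + 2*Q) - 4) = 4*(-16 + 2*Q) = -64 + 8*Q)
r = -722 (r = -2*(5 + (-64 + 8*5))² = -2*(5 + (-64 + 40))² = -2*(5 - 24)² = -2*(-19)² = -2*361 = -722)
1/r = 1/(-722) = -1/722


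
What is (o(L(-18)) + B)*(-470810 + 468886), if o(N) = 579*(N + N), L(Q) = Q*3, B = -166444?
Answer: 440549824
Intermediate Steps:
L(Q) = 3*Q
o(N) = 1158*N (o(N) = 579*(2*N) = 1158*N)
(o(L(-18)) + B)*(-470810 + 468886) = (1158*(3*(-18)) - 166444)*(-470810 + 468886) = (1158*(-54) - 166444)*(-1924) = (-62532 - 166444)*(-1924) = -228976*(-1924) = 440549824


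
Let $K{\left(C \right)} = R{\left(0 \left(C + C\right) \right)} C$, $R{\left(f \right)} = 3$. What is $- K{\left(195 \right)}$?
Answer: $-585$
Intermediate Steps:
$K{\left(C \right)} = 3 C$
$- K{\left(195 \right)} = - 3 \cdot 195 = \left(-1\right) 585 = -585$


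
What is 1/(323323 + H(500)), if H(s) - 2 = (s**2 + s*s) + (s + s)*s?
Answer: 1/1323325 ≈ 7.5567e-7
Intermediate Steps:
H(s) = 2 + 4*s**2 (H(s) = 2 + ((s**2 + s*s) + (s + s)*s) = 2 + ((s**2 + s**2) + (2*s)*s) = 2 + (2*s**2 + 2*s**2) = 2 + 4*s**2)
1/(323323 + H(500)) = 1/(323323 + (2 + 4*500**2)) = 1/(323323 + (2 + 4*250000)) = 1/(323323 + (2 + 1000000)) = 1/(323323 + 1000002) = 1/1323325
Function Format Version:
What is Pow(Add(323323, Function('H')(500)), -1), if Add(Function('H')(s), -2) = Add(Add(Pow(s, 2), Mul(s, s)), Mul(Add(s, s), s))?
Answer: Rational(1, 1323325) ≈ 7.5567e-7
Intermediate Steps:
Function('H')(s) = Add(2, Mul(4, Pow(s, 2))) (Function('H')(s) = Add(2, Add(Add(Pow(s, 2), Mul(s, s)), Mul(Add(s, s), s))) = Add(2, Add(Add(Pow(s, 2), Pow(s, 2)), Mul(Mul(2, s), s))) = Add(2, Add(Mul(2, Pow(s, 2)), Mul(2, Pow(s, 2)))) = Add(2, Mul(4, Pow(s, 2))))
Pow(Add(323323, Function('H')(500)), -1) = Pow(Add(323323, Add(2, Mul(4, Pow(500, 2)))), -1) = Pow(Add(323323, Add(2, Mul(4, 250000))), -1) = Pow(Add(323323, Add(2, 1000000)), -1) = Pow(Add(323323, 1000002), -1) = Pow(1323325, -1) = Rational(1, 1323325)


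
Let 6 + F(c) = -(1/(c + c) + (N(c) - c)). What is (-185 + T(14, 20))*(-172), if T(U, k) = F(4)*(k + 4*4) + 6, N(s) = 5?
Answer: 74906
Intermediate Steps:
F(c) = -11 + c - 1/(2*c) (F(c) = -6 - (1/(c + c) + (5 - c)) = -6 - (1/(2*c) + (5 - c)) = -6 - (5 + 1/(2*c) - c) = -6 + (-5 + c - 1/(2*c)) = -11 + c - 1/(2*c))
T(U, k) = -108 - 57*k/8 (T(U, k) = (-11 + 4 - 1/2/4)*(k + 4*4) + 6 = (-11 + 4 - 1/2*1/4)*(k + 16) + 6 = (-11 + 4 - 1/8)*(16 + k) + 6 = -57*(16 + k)/8 + 6 = (-114 - 57*k/8) + 6 = -108 - 57*k/8)
(-185 + T(14, 20))*(-172) = (-185 + (-108 - 57/8*20))*(-172) = (-185 + (-108 - 285/2))*(-172) = (-185 - 501/2)*(-172) = -871/2*(-172) = 74906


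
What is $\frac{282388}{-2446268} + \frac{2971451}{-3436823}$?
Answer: $- \frac{2059870767048}{2101847531641} \approx -0.98003$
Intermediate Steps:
$\frac{282388}{-2446268} + \frac{2971451}{-3436823} = 282388 \left(- \frac{1}{2446268}\right) + 2971451 \left(- \frac{1}{3436823}\right) = - \frac{70597}{611567} - \frac{2971451}{3436823} = - \frac{2059870767048}{2101847531641}$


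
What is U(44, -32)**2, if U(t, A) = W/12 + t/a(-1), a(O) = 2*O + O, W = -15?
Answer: 36481/144 ≈ 253.34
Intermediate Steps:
a(O) = 3*O
U(t, A) = -5/4 - t/3 (U(t, A) = -15/12 + t/((3*(-1))) = -15*1/12 + t/(-3) = -5/4 + t*(-1/3) = -5/4 - t/3)
U(44, -32)**2 = (-5/4 - 1/3*44)**2 = (-5/4 - 44/3)**2 = (-191/12)**2 = 36481/144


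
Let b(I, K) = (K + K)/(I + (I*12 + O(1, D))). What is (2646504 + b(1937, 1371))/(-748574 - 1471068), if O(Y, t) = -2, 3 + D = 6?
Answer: -11106054493/9314727653 ≈ -1.1923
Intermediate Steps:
D = 3 (D = -3 + 6 = 3)
b(I, K) = 2*K/(-2 + 13*I) (b(I, K) = (K + K)/(I + (I*12 - 2)) = (2*K)/(I + (12*I - 2)) = (2*K)/(I + (-2 + 12*I)) = (2*K)/(-2 + 13*I) = 2*K/(-2 + 13*I))
(2646504 + b(1937, 1371))/(-748574 - 1471068) = (2646504 + 2*1371/(-2 + 13*1937))/(-748574 - 1471068) = (2646504 + 2*1371/(-2 + 25181))/(-2219642) = (2646504 + 2*1371/25179)*(-1/2219642) = (2646504 + 2*1371*(1/25179))*(-1/2219642) = (2646504 + 914/8393)*(-1/2219642) = (22212108986/8393)*(-1/2219642) = -11106054493/9314727653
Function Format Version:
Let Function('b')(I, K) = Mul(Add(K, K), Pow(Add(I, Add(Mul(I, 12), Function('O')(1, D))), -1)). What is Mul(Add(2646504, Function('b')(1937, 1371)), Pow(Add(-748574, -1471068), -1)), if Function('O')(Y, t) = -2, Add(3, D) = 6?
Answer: Rational(-11106054493, 9314727653) ≈ -1.1923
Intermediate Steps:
D = 3 (D = Add(-3, 6) = 3)
Function('b')(I, K) = Mul(2, K, Pow(Add(-2, Mul(13, I)), -1)) (Function('b')(I, K) = Mul(Add(K, K), Pow(Add(I, Add(Mul(I, 12), -2)), -1)) = Mul(Mul(2, K), Pow(Add(I, Add(Mul(12, I), -2)), -1)) = Mul(Mul(2, K), Pow(Add(I, Add(-2, Mul(12, I))), -1)) = Mul(Mul(2, K), Pow(Add(-2, Mul(13, I)), -1)) = Mul(2, K, Pow(Add(-2, Mul(13, I)), -1)))
Mul(Add(2646504, Function('b')(1937, 1371)), Pow(Add(-748574, -1471068), -1)) = Mul(Add(2646504, Mul(2, 1371, Pow(Add(-2, Mul(13, 1937)), -1))), Pow(Add(-748574, -1471068), -1)) = Mul(Add(2646504, Mul(2, 1371, Pow(Add(-2, 25181), -1))), Pow(-2219642, -1)) = Mul(Add(2646504, Mul(2, 1371, Pow(25179, -1))), Rational(-1, 2219642)) = Mul(Add(2646504, Mul(2, 1371, Rational(1, 25179))), Rational(-1, 2219642)) = Mul(Add(2646504, Rational(914, 8393)), Rational(-1, 2219642)) = Mul(Rational(22212108986, 8393), Rational(-1, 2219642)) = Rational(-11106054493, 9314727653)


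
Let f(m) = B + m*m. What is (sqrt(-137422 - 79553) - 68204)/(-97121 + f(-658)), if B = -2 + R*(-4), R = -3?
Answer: -68204/335853 + 5*I*sqrt(8679)/335853 ≈ -0.20308 + 0.0013869*I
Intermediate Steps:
B = 10 (B = -2 - 3*(-4) = -2 + 12 = 10)
f(m) = 10 + m**2 (f(m) = 10 + m*m = 10 + m**2)
(sqrt(-137422 - 79553) - 68204)/(-97121 + f(-658)) = (sqrt(-137422 - 79553) - 68204)/(-97121 + (10 + (-658)**2)) = (sqrt(-216975) - 68204)/(-97121 + (10 + 432964)) = (5*I*sqrt(8679) - 68204)/(-97121 + 432974) = (-68204 + 5*I*sqrt(8679))/335853 = (-68204 + 5*I*sqrt(8679))*(1/335853) = -68204/335853 + 5*I*sqrt(8679)/335853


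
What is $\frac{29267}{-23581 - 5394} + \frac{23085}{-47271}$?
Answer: $- \frac{684122744}{456559075} \approx -1.4984$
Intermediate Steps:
$\frac{29267}{-23581 - 5394} + \frac{23085}{-47271} = \frac{29267}{-28975} + 23085 \left(- \frac{1}{47271}\right) = 29267 \left(- \frac{1}{28975}\right) - \frac{7695}{15757} = - \frac{29267}{28975} - \frac{7695}{15757} = - \frac{684122744}{456559075}$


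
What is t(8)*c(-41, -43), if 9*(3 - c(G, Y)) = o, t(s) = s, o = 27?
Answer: 0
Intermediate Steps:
c(G, Y) = 0 (c(G, Y) = 3 - ⅑*27 = 3 - 3 = 0)
t(8)*c(-41, -43) = 8*0 = 0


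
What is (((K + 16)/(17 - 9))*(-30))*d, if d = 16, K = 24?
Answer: -2400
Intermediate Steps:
(((K + 16)/(17 - 9))*(-30))*d = (((24 + 16)/(17 - 9))*(-30))*16 = ((40/8)*(-30))*16 = ((40*(⅛))*(-30))*16 = (5*(-30))*16 = -150*16 = -2400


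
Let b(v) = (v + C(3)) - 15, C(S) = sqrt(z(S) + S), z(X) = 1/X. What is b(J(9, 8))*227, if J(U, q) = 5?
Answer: -2270 + 227*sqrt(30)/3 ≈ -1855.6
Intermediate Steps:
C(S) = sqrt(S + 1/S) (C(S) = sqrt(1/S + S) = sqrt(S + 1/S))
b(v) = -15 + v + sqrt(30)/3 (b(v) = (v + sqrt(3 + 1/3)) - 15 = (v + sqrt(10/3)) - 15 = (v + sqrt(30)/3) - 15 = -15 + v + sqrt(30)/3)
b(J(9, 8))*227 = (-15 + 5 + sqrt(30)/3)*227 = (-10 + sqrt(30)/3)*227 = -2270 + 227*sqrt(30)/3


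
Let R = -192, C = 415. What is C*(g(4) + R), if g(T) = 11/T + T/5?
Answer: -312827/4 ≈ -78207.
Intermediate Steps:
g(T) = 11/T + T/5 (g(T) = 11/T + T*(⅕) = 11/T + T/5)
C*(g(4) + R) = 415*((11/4 + (⅕)*4) - 192) = 415*((11*(¼) + ⅘) - 192) = 415*((11/4 + ⅘) - 192) = 415*(71/20 - 192) = 415*(-3769/20) = -312827/4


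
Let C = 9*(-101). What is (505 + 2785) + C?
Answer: 2381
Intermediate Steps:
C = -909
(505 + 2785) + C = (505 + 2785) - 909 = 3290 - 909 = 2381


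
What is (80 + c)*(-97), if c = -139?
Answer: 5723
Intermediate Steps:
(80 + c)*(-97) = (80 - 139)*(-97) = -59*(-97) = 5723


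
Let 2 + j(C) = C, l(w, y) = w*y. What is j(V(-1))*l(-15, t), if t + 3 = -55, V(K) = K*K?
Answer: -870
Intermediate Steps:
V(K) = K**2
t = -58 (t = -3 - 55 = -58)
j(C) = -2 + C
j(V(-1))*l(-15, t) = (-2 + (-1)**2)*(-15*(-58)) = (-2 + 1)*870 = -1*870 = -870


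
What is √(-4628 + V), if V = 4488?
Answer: 2*I*√35 ≈ 11.832*I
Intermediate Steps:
√(-4628 + V) = √(-4628 + 4488) = √(-140) = 2*I*√35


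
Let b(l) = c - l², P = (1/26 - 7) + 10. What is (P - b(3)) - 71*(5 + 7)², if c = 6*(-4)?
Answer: -264887/26 ≈ -10188.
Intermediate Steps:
c = -24
P = 79/26 (P = (1/26 - 7) + 10 = -181/26 + 10 = 79/26 ≈ 3.0385)
b(l) = -24 - l²
(P - b(3)) - 71*(5 + 7)² = (79/26 - (-24 - 1*3²)) - 71*(5 + 7)² = (79/26 - (-24 - 1*9)) - 71*12² = (79/26 - (-24 - 9)) - 71*144 = (79/26 - 1*(-33)) - 10224 = (79/26 + 33) - 10224 = 937/26 - 10224 = -264887/26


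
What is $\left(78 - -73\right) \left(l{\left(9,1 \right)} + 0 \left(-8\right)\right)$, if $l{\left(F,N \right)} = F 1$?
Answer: $1359$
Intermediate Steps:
$l{\left(F,N \right)} = F$
$\left(78 - -73\right) \left(l{\left(9,1 \right)} + 0 \left(-8\right)\right) = \left(78 - -73\right) \left(9 + 0 \left(-8\right)\right) = \left(78 + 73\right) \left(9 + 0\right) = 151 \cdot 9 = 1359$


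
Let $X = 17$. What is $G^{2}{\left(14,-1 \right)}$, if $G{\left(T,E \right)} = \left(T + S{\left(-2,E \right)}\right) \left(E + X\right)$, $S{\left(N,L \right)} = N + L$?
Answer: $30976$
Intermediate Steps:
$S{\left(N,L \right)} = L + N$
$G{\left(T,E \right)} = \left(17 + E\right) \left(-2 + E + T\right)$ ($G{\left(T,E \right)} = \left(T + \left(E - 2\right)\right) \left(E + 17\right) = \left(T + \left(-2 + E\right)\right) \left(17 + E\right) = \left(-2 + E + T\right) \left(17 + E\right) = \left(17 + E\right) \left(-2 + E + T\right)$)
$G^{2}{\left(14,-1 \right)} = \left(-34 + \left(-1\right)^{2} + 15 \left(-1\right) + 17 \cdot 14 - 14\right)^{2} = \left(-34 + 1 - 15 + 238 - 14\right)^{2} = 176^{2} = 30976$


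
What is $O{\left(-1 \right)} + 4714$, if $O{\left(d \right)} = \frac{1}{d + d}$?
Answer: $\frac{9427}{2} \approx 4713.5$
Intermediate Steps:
$O{\left(d \right)} = \frac{1}{2 d}$
$O{\left(-1 \right)} + 4714 = \frac{1}{2 \left(-1\right)} + 4714 = \frac{1}{2} \left(-1\right) + 4714 = - \frac{1}{2} + 4714 = \frac{9427}{2}$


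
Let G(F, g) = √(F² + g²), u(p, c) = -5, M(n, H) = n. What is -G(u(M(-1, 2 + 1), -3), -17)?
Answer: -√314 ≈ -17.720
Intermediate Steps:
-G(u(M(-1, 2 + 1), -3), -17) = -√((-5)² + (-17)²) = -√(25 + 289) = -√314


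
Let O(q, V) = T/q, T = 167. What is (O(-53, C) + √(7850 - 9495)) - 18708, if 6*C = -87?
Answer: -991691/53 + I*√1645 ≈ -18711.0 + 40.559*I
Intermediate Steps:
C = -29/2 (C = (⅙)*(-87) = -29/2 ≈ -14.500)
O(q, V) = 167/q
(O(-53, C) + √(7850 - 9495)) - 18708 = (167/(-53) + √(7850 - 9495)) - 18708 = (167*(-1/53) + √(-1645)) - 18708 = (-167/53 + I*√1645) - 18708 = -991691/53 + I*√1645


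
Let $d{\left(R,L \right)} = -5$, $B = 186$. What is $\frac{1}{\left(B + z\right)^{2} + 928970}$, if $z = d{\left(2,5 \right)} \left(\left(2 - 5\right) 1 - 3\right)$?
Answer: $\frac{1}{975626} \approx 1.025 \cdot 10^{-6}$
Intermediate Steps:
$z = 30$ ($z = - 5 \left(\left(2 - 5\right) 1 - 3\right) = - 5 \left(\left(-3\right) 1 - 3\right) = - 5 \left(-3 - 3\right) = \left(-5\right) \left(-6\right) = 30$)
$\frac{1}{\left(B + z\right)^{2} + 928970} = \frac{1}{\left(186 + 30\right)^{2} + 928970} = \frac{1}{216^{2} + 928970} = \frac{1}{46656 + 928970} = \frac{1}{975626}$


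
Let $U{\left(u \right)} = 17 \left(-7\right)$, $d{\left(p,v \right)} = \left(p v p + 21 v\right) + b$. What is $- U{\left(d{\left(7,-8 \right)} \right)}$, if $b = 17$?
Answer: $119$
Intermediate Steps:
$d{\left(p,v \right)} = 17 + 21 v + v p^{2}$ ($d{\left(p,v \right)} = \left(p v p + 21 v\right) + 17 = \left(v p^{2} + 21 v\right) + 17 = \left(21 v + v p^{2}\right) + 17 = 17 + 21 v + v p^{2}$)
$U{\left(u \right)} = -119$
$- U{\left(d{\left(7,-8 \right)} \right)} = \left(-1\right) \left(-119\right) = 119$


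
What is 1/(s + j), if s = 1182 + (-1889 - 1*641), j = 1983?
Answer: 1/635 ≈ 0.0015748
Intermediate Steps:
s = -1348 (s = 1182 + (-1889 - 641) = 1182 - 2530 = -1348)
1/(s + j) = 1/(-1348 + 1983) = 1/635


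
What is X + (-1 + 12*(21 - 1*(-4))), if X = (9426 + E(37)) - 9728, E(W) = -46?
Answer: -49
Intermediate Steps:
X = -348 (X = (9426 - 46) - 9728 = 9380 - 9728 = -348)
X + (-1 + 12*(21 - 1*(-4))) = -348 + (-1 + 12*(21 - 1*(-4))) = -348 + (-1 + 12*(21 + 4)) = -348 + (-1 + 12*25) = -348 + (-1 + 300) = -348 + 299 = -49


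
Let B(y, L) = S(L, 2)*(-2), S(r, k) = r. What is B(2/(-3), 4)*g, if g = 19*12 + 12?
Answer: -1920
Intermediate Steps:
g = 240 (g = 228 + 12 = 240)
B(y, L) = -2*L (B(y, L) = L*(-2) = -2*L)
B(2/(-3), 4)*g = -2*4*240 = -8*240 = -1920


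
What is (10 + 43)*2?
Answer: 106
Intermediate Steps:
(10 + 43)*2 = 53*2 = 106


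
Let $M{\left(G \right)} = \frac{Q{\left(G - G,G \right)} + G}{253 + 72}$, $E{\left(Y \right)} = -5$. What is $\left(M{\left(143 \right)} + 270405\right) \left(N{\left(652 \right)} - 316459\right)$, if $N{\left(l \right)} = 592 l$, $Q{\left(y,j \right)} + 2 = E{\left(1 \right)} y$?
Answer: $\frac{244399191246}{13} \approx 1.88 \cdot 10^{10}$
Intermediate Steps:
$Q{\left(y,j \right)} = -2 - 5 y$
$M{\left(G \right)} = - \frac{2}{325} + \frac{G}{325}$ ($M{\left(G \right)} = \frac{\left(-2 - 5 \left(G - G\right)\right) + G}{253 + 72} = \frac{\left(-2 - 0\right) + G}{325} = \left(\left(-2 + 0\right) + G\right) \frac{1}{325} = \left(-2 + G\right) \frac{1}{325} = - \frac{2}{325} + \frac{G}{325}$)
$\left(M{\left(143 \right)} + 270405\right) \left(N{\left(652 \right)} - 316459\right) = \left(\left(- \frac{2}{325} + \frac{1}{325} \cdot 143\right) + 270405\right) \left(592 \cdot 652 - 316459\right) = \left(\left(- \frac{2}{325} + \frac{11}{25}\right) + 270405\right) \left(385984 - 316459\right) = \left(\frac{141}{325} + 270405\right) 69525 = \frac{87881766}{325} \cdot 69525 = \frac{244399191246}{13}$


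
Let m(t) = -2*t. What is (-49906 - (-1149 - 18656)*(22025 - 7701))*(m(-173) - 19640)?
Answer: -5472490618716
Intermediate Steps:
m(t) = -2*t
(-49906 - (-1149 - 18656)*(22025 - 7701))*(m(-173) - 19640) = (-49906 - (-1149 - 18656)*(22025 - 7701))*(-2*(-173) - 19640) = (-49906 - (-19805)*14324)*(346 - 19640) = (-49906 - 1*(-283686820))*(-19294) = (-49906 + 283686820)*(-19294) = 283636914*(-19294) = -5472490618716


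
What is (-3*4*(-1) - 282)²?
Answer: 72900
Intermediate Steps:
(-3*4*(-1) - 282)² = (-12*(-1) - 282)² = (12 - 282)² = (-270)² = 72900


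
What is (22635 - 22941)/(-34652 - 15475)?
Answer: 102/16709 ≈ 0.0061045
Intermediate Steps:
(22635 - 22941)/(-34652 - 15475) = -306/(-50127) = -306*(-1/50127) = 102/16709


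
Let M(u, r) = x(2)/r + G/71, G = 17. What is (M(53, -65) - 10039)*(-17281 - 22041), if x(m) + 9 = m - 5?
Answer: 1821710717016/4615 ≈ 3.9474e+8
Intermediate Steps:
x(m) = -14 + m (x(m) = -9 + (m - 5) = -9 + (-5 + m) = -14 + m)
M(u, r) = 17/71 - 12/r (M(u, r) = (-14 + 2)/r + 17/71 = -12/r + 17*(1/71) = -12/r + 17/71 = 17/71 - 12/r)
(M(53, -65) - 10039)*(-17281 - 22041) = ((17/71 - 12/(-65)) - 10039)*(-17281 - 22041) = ((17/71 - 12*(-1/65)) - 10039)*(-39322) = ((17/71 + 12/65) - 10039)*(-39322) = (1957/4615 - 10039)*(-39322) = -46328028/4615*(-39322) = 1821710717016/4615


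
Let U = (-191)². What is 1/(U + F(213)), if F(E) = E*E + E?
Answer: 1/82063 ≈ 1.2186e-5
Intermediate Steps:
F(E) = E + E² (F(E) = E² + E = E + E²)
U = 36481
1/(U + F(213)) = 1/(36481 + 213*(1 + 213)) = 1/(36481 + 213*214) = 1/(36481 + 45582) = 1/82063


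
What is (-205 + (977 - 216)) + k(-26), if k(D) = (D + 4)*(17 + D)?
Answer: 754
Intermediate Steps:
k(D) = (4 + D)*(17 + D)
(-205 + (977 - 216)) + k(-26) = (-205 + (977 - 216)) + (68 + (-26)**2 + 21*(-26)) = (-205 + 761) + (68 + 676 - 546) = 556 + 198 = 754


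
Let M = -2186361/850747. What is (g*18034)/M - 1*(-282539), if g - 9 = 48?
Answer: -85594306369/728787 ≈ -1.1745e+5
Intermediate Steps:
g = 57 (g = 9 + 48 = 57)
M = -2186361/850747 (M = -2186361*1/850747 = -2186361/850747 ≈ -2.5699)
(g*18034)/M - 1*(-282539) = (57*18034)/(-2186361/850747) - 1*(-282539) = 1027938*(-850747/2186361) + 282539 = -291505056562/728787 + 282539 = -85594306369/728787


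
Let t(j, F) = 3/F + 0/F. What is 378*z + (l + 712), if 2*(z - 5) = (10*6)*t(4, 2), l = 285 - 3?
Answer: 19894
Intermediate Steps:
t(j, F) = 3/F (t(j, F) = 3/F + 0 = 3/F)
l = 282
z = 50 (z = 5 + ((10*6)*(3/2))/2 = 5 + (60*(3*(½)))/2 = 5 + (60*(3/2))/2 = 5 + (½)*90 = 5 + 45 = 50)
378*z + (l + 712) = 378*50 + (282 + 712) = 18900 + 994 = 19894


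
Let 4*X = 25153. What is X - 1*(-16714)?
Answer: 92009/4 ≈ 23002.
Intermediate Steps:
X = 25153/4 (X = (¼)*25153 = 25153/4 ≈ 6288.3)
X - 1*(-16714) = 25153/4 - 1*(-16714) = 25153/4 + 16714 = 92009/4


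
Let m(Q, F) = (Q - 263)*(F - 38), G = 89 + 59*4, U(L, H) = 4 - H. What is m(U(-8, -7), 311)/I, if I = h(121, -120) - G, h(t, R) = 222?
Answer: 68796/103 ≈ 667.92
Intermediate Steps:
G = 325 (G = 89 + 236 = 325)
m(Q, F) = (-263 + Q)*(-38 + F)
I = -103 (I = 222 - 1*325 = 222 - 325 = -103)
m(U(-8, -7), 311)/I = (9994 - 263*311 - 38*(4 - 1*(-7)) + 311*(4 - 1*(-7)))/(-103) = (9994 - 81793 - 38*(4 + 7) + 311*(4 + 7))*(-1/103) = (9994 - 81793 - 38*11 + 311*11)*(-1/103) = (9994 - 81793 - 418 + 3421)*(-1/103) = -68796*(-1/103) = 68796/103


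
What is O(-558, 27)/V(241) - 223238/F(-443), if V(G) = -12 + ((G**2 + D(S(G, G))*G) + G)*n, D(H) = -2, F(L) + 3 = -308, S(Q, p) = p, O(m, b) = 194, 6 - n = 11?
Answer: 32281524061/44972466 ≈ 717.81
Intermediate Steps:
n = -5 (n = 6 - 1*11 = 6 - 11 = -5)
F(L) = -311 (F(L) = -3 - 308 = -311)
V(G) = -12 - 5*G**2 + 5*G (V(G) = -12 + ((G**2 - 2*G) + G)*(-5) = -12 + (G**2 - G)*(-5) = -12 + (-5*G**2 + 5*G) = -12 - 5*G**2 + 5*G)
O(-558, 27)/V(241) - 223238/F(-443) = 194/(-12 - 5*241**2 + 5*241) - 223238/(-311) = 194/(-12 - 5*58081 + 1205) - 223238*(-1/311) = 194/(-12 - 290405 + 1205) + 223238/311 = 194/(-289212) + 223238/311 = 194*(-1/289212) + 223238/311 = -97/144606 + 223238/311 = 32281524061/44972466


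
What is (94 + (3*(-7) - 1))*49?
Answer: 3528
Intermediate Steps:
(94 + (3*(-7) - 1))*49 = (94 + (-21 - 1))*49 = (94 - 22)*49 = 72*49 = 3528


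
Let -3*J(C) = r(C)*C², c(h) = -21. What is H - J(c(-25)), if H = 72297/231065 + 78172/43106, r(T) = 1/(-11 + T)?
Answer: -393213197323/159364606240 ≈ -2.4674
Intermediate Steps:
J(C) = -C²/(3*(-11 + C))
H = 10589623831/4980143945 (H = 72297*(1/231065) + 78172*(1/43106) = 72297/231065 + 39086/21553 = 10589623831/4980143945 ≈ 2.1264)
H - J(c(-25)) = 10589623831/4980143945 - (-1)*(-21)²/(-33 + 3*(-21)) = 10589623831/4980143945 - (-1)*441/(-33 - 63) = 10589623831/4980143945 - (-1)*441/(-96) = 10589623831/4980143945 - (-1)*441*(-1)/96 = 10589623831/4980143945 - 1*147/32 = 10589623831/4980143945 - 147/32 = -393213197323/159364606240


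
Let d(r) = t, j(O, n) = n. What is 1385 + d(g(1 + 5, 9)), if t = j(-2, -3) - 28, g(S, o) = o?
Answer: 1354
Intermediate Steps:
t = -31 (t = -3 - 28 = -31)
d(r) = -31
1385 + d(g(1 + 5, 9)) = 1385 - 31 = 1354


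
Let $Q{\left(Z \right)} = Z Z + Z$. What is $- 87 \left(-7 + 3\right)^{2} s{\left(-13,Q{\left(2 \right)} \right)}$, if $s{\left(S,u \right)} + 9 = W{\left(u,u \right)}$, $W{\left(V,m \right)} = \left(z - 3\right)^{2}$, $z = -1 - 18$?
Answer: $-661200$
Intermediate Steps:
$Q{\left(Z \right)} = Z + Z^{2}$ ($Q{\left(Z \right)} = Z^{2} + Z = Z + Z^{2}$)
$z = -19$ ($z = -1 - 18 = -19$)
$W{\left(V,m \right)} = 484$ ($W{\left(V,m \right)} = \left(-19 - 3\right)^{2} = \left(-22\right)^{2} = 484$)
$s{\left(S,u \right)} = 475$ ($s{\left(S,u \right)} = -9 + 484 = 475$)
$- 87 \left(-7 + 3\right)^{2} s{\left(-13,Q{\left(2 \right)} \right)} = - 87 \left(-7 + 3\right)^{2} \cdot 475 = - 87 \left(-4\right)^{2} \cdot 475 = \left(-87\right) 16 \cdot 475 = \left(-1392\right) 475 = -661200$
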